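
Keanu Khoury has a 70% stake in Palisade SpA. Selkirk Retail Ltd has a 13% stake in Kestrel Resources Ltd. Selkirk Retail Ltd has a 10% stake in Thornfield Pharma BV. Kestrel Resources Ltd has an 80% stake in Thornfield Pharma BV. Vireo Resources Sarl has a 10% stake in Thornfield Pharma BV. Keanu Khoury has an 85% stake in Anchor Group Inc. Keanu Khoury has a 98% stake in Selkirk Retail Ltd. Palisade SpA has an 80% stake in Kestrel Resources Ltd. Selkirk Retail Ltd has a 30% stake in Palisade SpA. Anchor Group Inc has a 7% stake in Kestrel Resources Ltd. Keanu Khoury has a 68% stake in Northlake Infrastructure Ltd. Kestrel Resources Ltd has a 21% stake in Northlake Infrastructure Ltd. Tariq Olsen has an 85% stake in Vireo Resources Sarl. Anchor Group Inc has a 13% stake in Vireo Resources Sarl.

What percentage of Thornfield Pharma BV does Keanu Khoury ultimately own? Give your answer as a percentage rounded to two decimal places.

89.47%

Keanu reaches Thornfield along 6 paths.
Via Selkirk: 98% × 10% = 9.8%.
Via Anchor → Vireo: 85% × 13% × 10% = 1.105%.
Via Selkirk → Kestrel: 98% × 13% × 80% = 10.192%.
Via Palisade → Kestrel: 70% × 80% × 80% = 44.8%.
Via Selkirk → Palisade → Kestrel: 98% × 30% × 80% × 80% = 18.816%.
Via Anchor → Kestrel: 85% × 7% × 80% = 4.76%.
Total: 9.8% + 1.105% + 10.192% + 44.8% + 18.816% + 4.76% = 89.473%.
Rounded: 89.47%.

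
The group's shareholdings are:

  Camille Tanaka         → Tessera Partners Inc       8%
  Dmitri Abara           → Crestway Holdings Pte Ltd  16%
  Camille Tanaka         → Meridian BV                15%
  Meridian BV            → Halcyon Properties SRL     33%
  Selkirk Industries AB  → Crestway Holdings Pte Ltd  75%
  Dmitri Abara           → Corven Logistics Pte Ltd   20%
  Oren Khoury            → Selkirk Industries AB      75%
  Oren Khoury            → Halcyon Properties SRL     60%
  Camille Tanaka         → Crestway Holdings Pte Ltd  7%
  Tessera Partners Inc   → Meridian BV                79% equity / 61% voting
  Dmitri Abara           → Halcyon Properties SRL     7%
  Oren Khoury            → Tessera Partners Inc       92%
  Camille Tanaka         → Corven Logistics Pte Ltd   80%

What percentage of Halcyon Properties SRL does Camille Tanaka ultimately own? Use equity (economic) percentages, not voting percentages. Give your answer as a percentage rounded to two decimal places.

7.04%

Camille reaches Halcyon along 2 paths.
Via Tessera → Meridian: 8% × 79% × 33% = 2.0856%.
Via Meridian: 15% × 33% = 4.95%.
Total: 2.0856% + 4.95% = 7.0356%.
Rounded: 7.04%.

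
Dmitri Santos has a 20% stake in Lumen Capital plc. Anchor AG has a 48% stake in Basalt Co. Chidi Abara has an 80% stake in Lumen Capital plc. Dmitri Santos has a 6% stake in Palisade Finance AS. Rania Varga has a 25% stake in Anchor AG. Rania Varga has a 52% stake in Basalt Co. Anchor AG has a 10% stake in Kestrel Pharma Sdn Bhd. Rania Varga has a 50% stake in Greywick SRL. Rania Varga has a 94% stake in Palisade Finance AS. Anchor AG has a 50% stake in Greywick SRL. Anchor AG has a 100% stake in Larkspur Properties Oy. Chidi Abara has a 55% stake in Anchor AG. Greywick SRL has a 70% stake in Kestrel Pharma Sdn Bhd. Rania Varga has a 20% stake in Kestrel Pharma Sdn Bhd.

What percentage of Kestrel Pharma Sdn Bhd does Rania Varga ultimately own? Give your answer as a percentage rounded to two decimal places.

66.25%

Rania reaches Kestrel along 4 paths.
Via Anchor: 25% × 10% = 2.5%.
Direct stake: 20% = 20%.
Via Greywick: 50% × 70% = 35%.
Via Anchor → Greywick: 25% × 50% × 70% = 8.75%.
Total: 2.5% + 20% + 35% + 8.75% = 66.25%.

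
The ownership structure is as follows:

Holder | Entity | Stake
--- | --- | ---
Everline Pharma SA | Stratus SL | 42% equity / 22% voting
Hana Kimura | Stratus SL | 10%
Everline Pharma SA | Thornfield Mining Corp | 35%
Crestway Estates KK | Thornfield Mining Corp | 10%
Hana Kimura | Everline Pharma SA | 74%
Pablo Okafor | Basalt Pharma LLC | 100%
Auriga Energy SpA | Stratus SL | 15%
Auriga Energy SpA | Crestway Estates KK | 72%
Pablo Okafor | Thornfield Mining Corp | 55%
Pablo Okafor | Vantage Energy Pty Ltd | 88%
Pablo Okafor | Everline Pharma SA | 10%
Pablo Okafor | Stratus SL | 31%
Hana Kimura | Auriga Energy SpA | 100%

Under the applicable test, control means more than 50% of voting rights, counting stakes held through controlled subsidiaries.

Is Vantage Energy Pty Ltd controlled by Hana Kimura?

Hana holds 74% of Everline, so Hana controls Everline.
Hana holds 100% of Auriga, so Hana controls Auriga.
Auriga holds 72% of Crestway, so Hana controls Crestway.
Neither Hana nor any entity Hana controls holds any voting interest in Vantage.
So Hana does not control Vantage.

No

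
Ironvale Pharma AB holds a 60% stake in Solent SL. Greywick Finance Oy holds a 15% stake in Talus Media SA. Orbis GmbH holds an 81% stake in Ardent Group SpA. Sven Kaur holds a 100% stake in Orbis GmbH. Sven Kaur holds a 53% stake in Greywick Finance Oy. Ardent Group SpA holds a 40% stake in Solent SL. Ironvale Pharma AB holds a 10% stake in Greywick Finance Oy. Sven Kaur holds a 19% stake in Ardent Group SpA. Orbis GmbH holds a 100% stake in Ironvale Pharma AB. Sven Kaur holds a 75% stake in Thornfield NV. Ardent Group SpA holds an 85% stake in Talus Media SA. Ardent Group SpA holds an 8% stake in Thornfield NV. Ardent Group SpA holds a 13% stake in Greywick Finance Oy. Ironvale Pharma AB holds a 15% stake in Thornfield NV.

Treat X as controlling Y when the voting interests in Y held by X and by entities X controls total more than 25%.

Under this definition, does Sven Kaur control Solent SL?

Yes

Sven holds 100% of Orbis, so Sven controls Orbis.
Orbis holds 100% of Ironvale, so Sven controls Ironvale.
Orbis and Sven together hold 81% + 19% = 100% of Ardent, so Sven controls Ardent.
Ardent and Ironvale together hold 40% + 60% = 100% of Solent, so Sven controls Solent.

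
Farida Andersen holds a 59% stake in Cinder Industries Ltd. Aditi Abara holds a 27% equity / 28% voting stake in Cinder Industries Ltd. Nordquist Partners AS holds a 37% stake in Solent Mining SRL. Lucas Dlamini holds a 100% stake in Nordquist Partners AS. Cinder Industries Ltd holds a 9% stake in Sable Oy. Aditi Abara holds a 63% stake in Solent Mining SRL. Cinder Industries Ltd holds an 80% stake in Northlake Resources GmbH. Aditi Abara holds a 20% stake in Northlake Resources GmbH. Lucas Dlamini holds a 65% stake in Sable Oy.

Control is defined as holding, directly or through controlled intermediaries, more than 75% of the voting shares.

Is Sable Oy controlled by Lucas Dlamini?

No

Lucas holds 100% of Nordquist, so Lucas controls Nordquist.
In Sable, Lucas's side holds only 65%, not > 75%.
So Lucas does not control Sable.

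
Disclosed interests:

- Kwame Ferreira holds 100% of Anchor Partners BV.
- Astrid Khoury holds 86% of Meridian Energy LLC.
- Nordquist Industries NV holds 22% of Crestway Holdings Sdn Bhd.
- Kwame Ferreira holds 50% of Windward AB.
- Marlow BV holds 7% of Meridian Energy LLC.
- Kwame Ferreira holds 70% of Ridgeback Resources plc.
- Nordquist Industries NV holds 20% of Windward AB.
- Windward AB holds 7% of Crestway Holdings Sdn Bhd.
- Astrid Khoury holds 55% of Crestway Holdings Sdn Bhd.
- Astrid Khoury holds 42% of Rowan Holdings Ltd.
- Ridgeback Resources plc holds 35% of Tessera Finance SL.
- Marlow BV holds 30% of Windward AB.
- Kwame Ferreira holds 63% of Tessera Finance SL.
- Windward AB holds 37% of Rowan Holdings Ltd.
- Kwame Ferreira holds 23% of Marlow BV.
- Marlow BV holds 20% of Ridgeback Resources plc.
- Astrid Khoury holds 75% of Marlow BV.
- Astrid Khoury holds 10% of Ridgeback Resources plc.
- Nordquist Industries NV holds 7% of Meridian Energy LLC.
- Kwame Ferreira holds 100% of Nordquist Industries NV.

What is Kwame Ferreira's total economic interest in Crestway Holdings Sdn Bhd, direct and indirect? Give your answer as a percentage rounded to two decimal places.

Kwame reaches Crestway along 4 paths.
Via Nordquist: 100% × 22% = 22%.
Via Windward: 50% × 7% = 3.5%.
Via Nordquist → Windward: 100% × 20% × 7% = 1.4%.
Via Marlow → Windward: 23% × 30% × 7% = 0.483%.
Total: 22% + 3.5% + 1.4% + 0.483% = 27.383%.
Rounded: 27.38%.

27.38%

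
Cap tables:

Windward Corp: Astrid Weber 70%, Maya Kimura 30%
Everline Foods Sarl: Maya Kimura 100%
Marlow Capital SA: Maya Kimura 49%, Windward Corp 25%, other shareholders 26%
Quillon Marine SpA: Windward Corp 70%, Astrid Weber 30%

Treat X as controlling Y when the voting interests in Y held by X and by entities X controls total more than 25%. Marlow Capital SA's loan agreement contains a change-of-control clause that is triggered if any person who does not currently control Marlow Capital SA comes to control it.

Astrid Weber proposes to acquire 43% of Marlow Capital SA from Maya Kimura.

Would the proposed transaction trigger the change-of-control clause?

The purchase adds only to Astrid's holdings (Maya's stake shrinks), so Astrid is the only person who could newly come to control Marlow.
Astrid holds 70% of Windward, so Astrid controls Windward.
Windward and Astrid together hold 70% + 30% = 100% of Quillon, so Astrid controls Quillon.
In Marlow, Astrid's side holds only 25%, not > 25%.
So before the transaction, Astrid does not control Marlow.
After the purchase, Astrid holds 43% of Marlow directly, and Maya's stake falls to 6%.
Windward and Astrid together hold 25% + 43% = 68% of Marlow, so Astrid controls Marlow.
Astrid did not control Marlow before and does after, so the clause is triggered.

Yes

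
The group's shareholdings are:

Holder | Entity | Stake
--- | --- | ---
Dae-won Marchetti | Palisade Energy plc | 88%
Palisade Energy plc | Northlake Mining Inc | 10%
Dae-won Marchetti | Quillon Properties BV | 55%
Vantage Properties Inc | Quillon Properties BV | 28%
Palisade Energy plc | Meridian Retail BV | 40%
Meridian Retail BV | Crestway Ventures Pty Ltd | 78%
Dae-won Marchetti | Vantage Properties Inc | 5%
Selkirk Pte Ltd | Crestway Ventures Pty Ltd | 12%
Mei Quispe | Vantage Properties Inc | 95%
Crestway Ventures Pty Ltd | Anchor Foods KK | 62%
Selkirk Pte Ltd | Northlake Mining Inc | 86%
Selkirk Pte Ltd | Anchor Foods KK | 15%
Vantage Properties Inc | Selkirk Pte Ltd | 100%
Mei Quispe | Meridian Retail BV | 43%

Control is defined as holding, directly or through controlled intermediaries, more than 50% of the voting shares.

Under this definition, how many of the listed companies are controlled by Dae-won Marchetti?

2

Dae-won holds 88% of Palisade, so Dae-won controls Palisade.
Dae-won holds 55% of Quillon, so Dae-won controls Quillon.
No other company's threshold is met.
Dae-won controls 2 companies.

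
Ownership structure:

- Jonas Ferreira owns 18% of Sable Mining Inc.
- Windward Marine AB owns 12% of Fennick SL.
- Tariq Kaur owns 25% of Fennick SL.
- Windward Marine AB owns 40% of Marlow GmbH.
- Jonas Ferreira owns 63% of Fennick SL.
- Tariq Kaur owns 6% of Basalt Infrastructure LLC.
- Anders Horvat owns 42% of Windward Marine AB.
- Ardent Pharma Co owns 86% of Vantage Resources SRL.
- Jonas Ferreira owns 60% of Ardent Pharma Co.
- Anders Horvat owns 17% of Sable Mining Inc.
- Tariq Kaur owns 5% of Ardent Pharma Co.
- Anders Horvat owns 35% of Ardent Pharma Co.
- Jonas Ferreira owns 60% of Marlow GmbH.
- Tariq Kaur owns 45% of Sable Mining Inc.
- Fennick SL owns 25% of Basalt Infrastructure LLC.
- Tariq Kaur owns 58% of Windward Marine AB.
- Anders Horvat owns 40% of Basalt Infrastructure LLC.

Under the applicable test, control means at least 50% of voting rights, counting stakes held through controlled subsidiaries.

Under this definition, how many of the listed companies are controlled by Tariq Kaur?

Tariq holds 58% of Windward, so Tariq controls Windward.
No other company's threshold is met.
Tariq controls 1 company.

1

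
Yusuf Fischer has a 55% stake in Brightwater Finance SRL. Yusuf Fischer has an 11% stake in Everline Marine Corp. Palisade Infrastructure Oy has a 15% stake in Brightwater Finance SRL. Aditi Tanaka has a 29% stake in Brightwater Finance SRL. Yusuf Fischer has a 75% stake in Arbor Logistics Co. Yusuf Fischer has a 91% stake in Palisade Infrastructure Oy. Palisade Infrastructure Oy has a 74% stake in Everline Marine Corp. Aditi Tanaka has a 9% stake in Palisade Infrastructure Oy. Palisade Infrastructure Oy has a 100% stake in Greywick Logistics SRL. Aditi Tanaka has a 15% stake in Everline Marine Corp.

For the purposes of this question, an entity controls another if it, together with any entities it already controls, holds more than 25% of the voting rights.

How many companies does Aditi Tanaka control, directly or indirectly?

Aditi holds 29% of Brightwater, so Aditi controls Brightwater.
No other company's threshold is met.
Aditi controls 1 company.

1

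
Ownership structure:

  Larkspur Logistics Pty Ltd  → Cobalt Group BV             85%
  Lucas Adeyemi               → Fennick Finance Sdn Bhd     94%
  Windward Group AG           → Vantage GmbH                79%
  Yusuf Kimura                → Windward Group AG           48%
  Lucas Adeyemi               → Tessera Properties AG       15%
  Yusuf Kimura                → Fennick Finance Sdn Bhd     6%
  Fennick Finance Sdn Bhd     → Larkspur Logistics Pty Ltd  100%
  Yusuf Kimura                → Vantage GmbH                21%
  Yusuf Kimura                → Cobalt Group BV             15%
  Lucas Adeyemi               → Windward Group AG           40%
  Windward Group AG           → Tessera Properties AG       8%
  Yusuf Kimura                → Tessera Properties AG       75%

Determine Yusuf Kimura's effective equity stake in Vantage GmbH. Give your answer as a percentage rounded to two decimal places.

Yusuf reaches Vantage along 2 paths.
Direct stake: 21% = 21%.
Via Windward: 48% × 79% = 37.92%.
Total: 21% + 37.92% = 58.92%.

58.92%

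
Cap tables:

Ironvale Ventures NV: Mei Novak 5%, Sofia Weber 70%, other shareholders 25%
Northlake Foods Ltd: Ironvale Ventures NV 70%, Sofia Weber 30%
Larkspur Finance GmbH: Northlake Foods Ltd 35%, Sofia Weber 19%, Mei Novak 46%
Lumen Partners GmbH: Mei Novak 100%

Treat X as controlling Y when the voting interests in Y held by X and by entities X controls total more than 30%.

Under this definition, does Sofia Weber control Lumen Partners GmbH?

Sofia holds 70% of Ironvale, so Sofia controls Ironvale.
Ironvale and Sofia together hold 70% + 30% = 100% of Northlake, so Sofia controls Northlake.
Northlake and Sofia together hold 35% + 19% = 54% of Larkspur, so Sofia controls Larkspur.
Neither Sofia nor any entity Sofia controls holds any voting interest in Lumen.
So Sofia does not control Lumen.

No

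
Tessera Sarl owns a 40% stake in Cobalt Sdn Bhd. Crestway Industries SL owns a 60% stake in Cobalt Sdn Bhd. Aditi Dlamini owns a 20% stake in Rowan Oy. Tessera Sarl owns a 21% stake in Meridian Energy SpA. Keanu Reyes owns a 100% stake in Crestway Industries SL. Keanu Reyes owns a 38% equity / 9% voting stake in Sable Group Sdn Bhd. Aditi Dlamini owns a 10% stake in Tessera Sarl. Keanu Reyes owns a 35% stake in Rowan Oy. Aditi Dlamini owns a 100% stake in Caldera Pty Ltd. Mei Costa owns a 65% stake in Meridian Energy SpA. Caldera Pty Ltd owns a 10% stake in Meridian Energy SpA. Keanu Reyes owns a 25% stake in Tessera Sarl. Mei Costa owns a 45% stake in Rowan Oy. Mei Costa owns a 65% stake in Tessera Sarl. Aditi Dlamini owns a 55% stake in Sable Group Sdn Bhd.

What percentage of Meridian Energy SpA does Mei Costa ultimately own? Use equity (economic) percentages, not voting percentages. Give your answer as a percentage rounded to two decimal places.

78.65%

Mei reaches Meridian along 2 paths.
Direct stake: 65% = 65%.
Via Tessera: 65% × 21% = 13.65%.
Total: 65% + 13.65% = 78.65%.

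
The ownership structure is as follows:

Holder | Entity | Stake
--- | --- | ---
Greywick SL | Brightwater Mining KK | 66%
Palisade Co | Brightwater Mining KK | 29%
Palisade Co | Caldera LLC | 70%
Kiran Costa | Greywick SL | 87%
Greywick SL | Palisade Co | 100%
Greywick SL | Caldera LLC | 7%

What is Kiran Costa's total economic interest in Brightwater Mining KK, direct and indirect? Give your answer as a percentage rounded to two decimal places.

82.65%

Kiran reaches Brightwater along 2 paths.
Via Greywick: 87% × 66% = 57.42%.
Via Greywick → Palisade: 87% × 100% × 29% = 25.23%.
Total: 57.42% + 25.23% = 82.65%.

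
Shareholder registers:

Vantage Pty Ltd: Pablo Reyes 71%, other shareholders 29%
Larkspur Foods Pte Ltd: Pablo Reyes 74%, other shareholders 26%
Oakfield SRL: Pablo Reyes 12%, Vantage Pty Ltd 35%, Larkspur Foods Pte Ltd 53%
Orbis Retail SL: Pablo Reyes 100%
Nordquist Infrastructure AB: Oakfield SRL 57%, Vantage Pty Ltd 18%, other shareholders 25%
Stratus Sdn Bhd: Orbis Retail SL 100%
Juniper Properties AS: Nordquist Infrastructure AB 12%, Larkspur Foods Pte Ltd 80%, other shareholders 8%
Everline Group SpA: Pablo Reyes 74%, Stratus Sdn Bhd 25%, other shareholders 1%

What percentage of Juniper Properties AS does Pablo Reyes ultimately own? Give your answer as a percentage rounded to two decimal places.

65.94%

Pablo reaches Juniper along 5 paths.
Via Oakfield → Nordquist: 12% × 57% × 12% = 0.8208%.
Via Vantage → Oakfield → Nordquist: 71% × 35% × 57% × 12% = 1.69974%.
Via Larkspur → Oakfield → Nordquist: 74% × 53% × 57% × 12% = 2.682648%.
Via Vantage → Nordquist: 71% × 18% × 12% = 1.5336%.
Via Larkspur: 74% × 80% = 59.2%.
Total: 0.8208% + 1.69974% + 2.682648% + 1.5336% + 59.2% = 65.936788%.
Rounded: 65.94%.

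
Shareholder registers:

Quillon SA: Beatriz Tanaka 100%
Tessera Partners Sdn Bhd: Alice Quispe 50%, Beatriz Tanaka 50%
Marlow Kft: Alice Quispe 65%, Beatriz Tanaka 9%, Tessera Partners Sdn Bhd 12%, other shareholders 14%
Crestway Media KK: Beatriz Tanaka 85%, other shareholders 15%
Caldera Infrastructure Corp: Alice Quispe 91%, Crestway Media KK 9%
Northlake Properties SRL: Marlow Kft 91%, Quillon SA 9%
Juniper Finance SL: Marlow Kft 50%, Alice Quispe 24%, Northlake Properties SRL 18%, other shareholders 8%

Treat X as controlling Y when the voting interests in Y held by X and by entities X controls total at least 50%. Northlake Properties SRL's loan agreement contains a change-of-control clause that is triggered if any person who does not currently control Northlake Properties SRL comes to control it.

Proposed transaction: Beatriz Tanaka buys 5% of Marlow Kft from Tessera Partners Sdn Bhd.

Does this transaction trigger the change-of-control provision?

No

The purchase adds only to Beatriz's holdings (Tessera's stake shrinks), so Beatriz is the only person who could newly come to control Northlake.
Beatriz holds 100% of Quillon, so Beatriz controls Quillon.
Beatriz holds 50% of Tessera, so Beatriz controls Tessera.
Beatriz holds 85% of Crestway, so Beatriz controls Crestway.
In Northlake, Beatriz's side holds only 9%, not ≥ 50%.
So before the transaction, Beatriz does not control Northlake.
After the purchase, Beatriz's direct stake in Marlow rises to 9% + 5% = 14%, and Tessera's stake falls to 7%.
Beatriz's side now holds 14% + 7% = 21% of Marlow, not ≥ 50%, so Beatriz still does not control Marlow.
After the transaction, Beatriz's side holds 9% of Northlake, not ≥ 50%, so Beatriz still does not control Northlake.
No new person acquires control, so the clause is not triggered.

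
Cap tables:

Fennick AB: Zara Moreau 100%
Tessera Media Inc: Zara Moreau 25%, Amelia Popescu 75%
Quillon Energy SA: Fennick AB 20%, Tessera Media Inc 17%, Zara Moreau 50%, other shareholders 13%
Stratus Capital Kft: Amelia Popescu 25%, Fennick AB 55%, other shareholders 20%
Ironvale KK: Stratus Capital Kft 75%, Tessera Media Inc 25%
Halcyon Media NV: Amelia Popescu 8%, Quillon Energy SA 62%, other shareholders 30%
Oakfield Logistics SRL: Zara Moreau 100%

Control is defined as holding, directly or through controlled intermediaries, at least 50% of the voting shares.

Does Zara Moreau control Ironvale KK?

Zara holds 100% of Fennick, so Zara controls Fennick.
Fennick holds 55% of Stratus, so Zara controls Stratus.
Stratus holds 75% of Ironvale, so Zara controls Ironvale.

Yes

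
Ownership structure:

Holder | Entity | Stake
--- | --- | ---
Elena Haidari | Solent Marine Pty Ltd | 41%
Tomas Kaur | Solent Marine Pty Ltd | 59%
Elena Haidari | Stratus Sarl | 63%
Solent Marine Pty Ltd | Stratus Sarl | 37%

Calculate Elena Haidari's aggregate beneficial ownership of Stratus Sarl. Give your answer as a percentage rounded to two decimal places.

Elena reaches Stratus along 2 paths.
Via Solent: 41% × 37% = 15.17%.
Direct stake: 63% = 63%.
Total: 15.17% + 63% = 78.17%.

78.17%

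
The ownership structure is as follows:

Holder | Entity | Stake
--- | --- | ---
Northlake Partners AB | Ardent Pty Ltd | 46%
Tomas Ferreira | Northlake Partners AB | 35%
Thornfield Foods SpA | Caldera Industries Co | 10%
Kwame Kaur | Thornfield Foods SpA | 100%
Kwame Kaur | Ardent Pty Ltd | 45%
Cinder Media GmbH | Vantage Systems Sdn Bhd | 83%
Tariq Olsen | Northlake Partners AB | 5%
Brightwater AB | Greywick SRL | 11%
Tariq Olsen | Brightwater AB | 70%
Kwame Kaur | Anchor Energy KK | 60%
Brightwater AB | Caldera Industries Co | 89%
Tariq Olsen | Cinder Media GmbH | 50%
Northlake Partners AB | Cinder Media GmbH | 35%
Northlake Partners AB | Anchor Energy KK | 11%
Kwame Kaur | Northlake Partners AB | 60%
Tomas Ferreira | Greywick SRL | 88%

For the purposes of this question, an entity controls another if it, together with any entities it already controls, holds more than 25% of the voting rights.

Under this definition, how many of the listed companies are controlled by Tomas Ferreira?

Tomas holds 35% of Northlake, so Tomas controls Northlake.
Northlake holds 35% of Cinder, so Tomas controls Cinder.
Northlake holds 46% of Ardent, so Tomas controls Ardent.
Cinder holds 83% of Vantage, so Tomas controls Vantage.
Tomas holds 88% of Greywick, so Tomas controls Greywick.
No other company's threshold is met.
Tomas controls 5 companies.

5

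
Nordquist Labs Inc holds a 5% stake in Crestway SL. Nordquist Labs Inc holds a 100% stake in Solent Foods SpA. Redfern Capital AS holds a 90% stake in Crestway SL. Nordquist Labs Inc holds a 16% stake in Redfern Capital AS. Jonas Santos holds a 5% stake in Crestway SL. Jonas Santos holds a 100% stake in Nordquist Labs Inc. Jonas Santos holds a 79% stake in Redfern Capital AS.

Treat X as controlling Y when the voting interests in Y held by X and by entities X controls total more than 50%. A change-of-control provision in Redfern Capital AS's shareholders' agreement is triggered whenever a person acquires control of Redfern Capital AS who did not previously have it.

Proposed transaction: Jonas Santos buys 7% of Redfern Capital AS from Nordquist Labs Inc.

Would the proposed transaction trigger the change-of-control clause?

The purchase adds only to Jonas's holdings (Nordquist's stake shrinks), so Jonas is the only person who could newly come to control Redfern.
Jonas holds 100% of Nordquist, so Jonas controls Nordquist.
Jonas and Nordquist together hold 79% + 16% = 95% of Redfern, so Jonas controls Redfern.
So Jonas already controls Redfern before the transaction.
After the purchase, Jonas's direct stake in Redfern rises to 79% + 7% = 86%, and Nordquist's stake falls to 9%.
Jonas controlled Redfern already, so this is not a new person acquiring control; every other person's position is unchanged or reduced.
No new person acquires control, so the clause is not triggered.

No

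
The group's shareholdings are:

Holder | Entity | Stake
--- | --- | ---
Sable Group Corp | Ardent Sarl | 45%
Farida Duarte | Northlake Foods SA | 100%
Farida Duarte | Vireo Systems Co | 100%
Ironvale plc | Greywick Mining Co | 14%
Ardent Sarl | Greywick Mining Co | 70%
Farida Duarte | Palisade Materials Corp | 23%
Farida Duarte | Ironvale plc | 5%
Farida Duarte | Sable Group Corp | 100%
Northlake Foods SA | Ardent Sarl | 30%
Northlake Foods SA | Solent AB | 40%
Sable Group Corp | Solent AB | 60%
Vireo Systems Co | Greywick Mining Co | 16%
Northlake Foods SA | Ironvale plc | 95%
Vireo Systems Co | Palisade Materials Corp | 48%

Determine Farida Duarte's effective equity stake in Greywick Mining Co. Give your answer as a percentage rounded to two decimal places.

Farida reaches Greywick along 5 paths.
Via Northlake → Ironvale: 100% × 95% × 14% = 13.3%.
Via Ironvale: 5% × 14% = 0.7%.
Via Northlake → Ardent: 100% × 30% × 70% = 21%.
Via Sable → Ardent: 100% × 45% × 70% = 31.5%.
Via Vireo: 100% × 16% = 16%.
Total: 13.3% + 0.7% + 21% + 31.5% + 16% = 82.5%.
Rounded: 82.50%.

82.50%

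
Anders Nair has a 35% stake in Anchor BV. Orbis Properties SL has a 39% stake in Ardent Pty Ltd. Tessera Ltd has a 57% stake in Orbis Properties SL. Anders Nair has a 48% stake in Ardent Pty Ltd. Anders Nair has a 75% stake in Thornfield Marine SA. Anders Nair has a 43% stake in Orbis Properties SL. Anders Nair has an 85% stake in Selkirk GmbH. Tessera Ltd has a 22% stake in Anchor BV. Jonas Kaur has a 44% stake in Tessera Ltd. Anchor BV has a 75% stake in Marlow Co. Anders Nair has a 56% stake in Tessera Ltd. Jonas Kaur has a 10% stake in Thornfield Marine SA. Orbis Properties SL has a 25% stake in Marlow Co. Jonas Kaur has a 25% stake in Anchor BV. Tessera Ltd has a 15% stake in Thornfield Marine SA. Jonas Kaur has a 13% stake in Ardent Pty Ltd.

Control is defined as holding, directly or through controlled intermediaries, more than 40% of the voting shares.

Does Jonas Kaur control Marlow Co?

Yes

Jonas holds 44% of Tessera, so Jonas controls Tessera.
Tessera holds 57% of Orbis, so Jonas controls Orbis.
Jonas and Tessera together hold 25% + 22% = 47% of Anchor, so Jonas controls Anchor.
Orbis and Anchor together hold 25% + 75% = 100% of Marlow, so Jonas controls Marlow.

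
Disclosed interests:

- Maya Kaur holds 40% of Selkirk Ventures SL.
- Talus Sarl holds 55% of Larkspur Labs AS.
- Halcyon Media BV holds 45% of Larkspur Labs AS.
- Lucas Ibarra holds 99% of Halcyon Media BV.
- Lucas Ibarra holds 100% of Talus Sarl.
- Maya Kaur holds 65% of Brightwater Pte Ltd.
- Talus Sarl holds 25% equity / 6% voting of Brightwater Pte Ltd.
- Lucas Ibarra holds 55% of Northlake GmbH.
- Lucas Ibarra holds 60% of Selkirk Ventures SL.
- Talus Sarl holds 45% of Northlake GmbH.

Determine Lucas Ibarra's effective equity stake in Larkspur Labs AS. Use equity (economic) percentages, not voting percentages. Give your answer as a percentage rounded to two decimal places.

99.55%

Lucas reaches Larkspur along 2 paths.
Via Talus: 100% × 55% = 55%.
Via Halcyon: 99% × 45% = 44.55%.
Total: 55% + 44.55% = 99.55%.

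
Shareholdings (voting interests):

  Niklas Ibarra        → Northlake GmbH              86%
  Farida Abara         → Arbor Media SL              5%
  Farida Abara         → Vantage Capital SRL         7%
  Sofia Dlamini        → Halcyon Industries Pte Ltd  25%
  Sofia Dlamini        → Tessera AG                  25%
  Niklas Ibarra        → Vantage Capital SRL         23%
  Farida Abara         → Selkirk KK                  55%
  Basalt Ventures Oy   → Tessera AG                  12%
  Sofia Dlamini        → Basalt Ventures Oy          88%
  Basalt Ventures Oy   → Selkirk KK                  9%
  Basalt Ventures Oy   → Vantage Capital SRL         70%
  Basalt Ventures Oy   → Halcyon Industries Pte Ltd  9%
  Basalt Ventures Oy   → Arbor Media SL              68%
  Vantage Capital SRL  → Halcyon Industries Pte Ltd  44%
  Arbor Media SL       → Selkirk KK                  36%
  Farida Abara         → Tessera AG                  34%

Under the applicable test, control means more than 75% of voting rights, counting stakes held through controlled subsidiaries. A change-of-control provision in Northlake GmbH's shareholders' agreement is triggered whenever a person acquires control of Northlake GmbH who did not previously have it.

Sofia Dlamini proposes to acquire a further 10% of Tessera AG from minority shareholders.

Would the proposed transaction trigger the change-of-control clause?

The purchase changes only Sofia's holdings, so Sofia is the only person who could newly come to control Northlake.
Sofia holds 88% of Basalt, so Sofia controls Basalt.
Neither Sofia nor any entity Sofia controls holds any voting interest in Northlake.
So before the transaction, Sofia does not control Northlake.
After the purchase, Sofia's direct stake in Tessera rises to 25% + 10% = 35%.
Sofia's side now holds 12% + 35% = 47% of Tessera, not > 75%, so Sofia still does not control Tessera.
After the transaction, neither Sofia nor any entity Sofia controls holds a voting interest in Northlake, so Sofia still does not control it.
No new person acquires control, so the clause is not triggered.

No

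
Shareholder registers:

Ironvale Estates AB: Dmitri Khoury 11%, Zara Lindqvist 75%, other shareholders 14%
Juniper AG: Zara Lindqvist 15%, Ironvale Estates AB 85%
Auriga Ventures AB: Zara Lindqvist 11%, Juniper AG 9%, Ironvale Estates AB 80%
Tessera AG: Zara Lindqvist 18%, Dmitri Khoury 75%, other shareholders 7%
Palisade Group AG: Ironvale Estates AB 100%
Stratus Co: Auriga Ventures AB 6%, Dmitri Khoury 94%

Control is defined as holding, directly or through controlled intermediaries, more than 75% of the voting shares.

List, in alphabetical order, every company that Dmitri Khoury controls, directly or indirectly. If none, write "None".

Stratus Co

Dmitri holds 94% of Stratus, so Dmitri controls Stratus.
No other company's threshold is met.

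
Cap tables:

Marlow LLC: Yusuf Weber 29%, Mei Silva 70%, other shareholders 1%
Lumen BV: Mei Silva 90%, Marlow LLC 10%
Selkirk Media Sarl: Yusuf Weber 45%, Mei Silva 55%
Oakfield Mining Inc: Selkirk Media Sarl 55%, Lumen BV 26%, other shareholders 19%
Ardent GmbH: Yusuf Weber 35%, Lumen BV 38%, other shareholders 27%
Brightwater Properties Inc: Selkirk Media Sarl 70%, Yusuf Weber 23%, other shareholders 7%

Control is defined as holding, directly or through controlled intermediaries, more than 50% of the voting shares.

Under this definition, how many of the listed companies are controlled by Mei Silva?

Mei holds 70% of Marlow, so Mei controls Marlow.
Mei and Marlow together hold 90% + 10% = 100% of Lumen, so Mei controls Lumen.
Mei holds 55% of Selkirk, so Mei controls Selkirk.
Selkirk and Lumen together hold 55% + 26% = 81% of Oakfield, so Mei controls Oakfield.
Selkirk holds 70% of Brightwater, so Mei controls Brightwater.
No other company's threshold is met.
Mei controls 5 companies.

5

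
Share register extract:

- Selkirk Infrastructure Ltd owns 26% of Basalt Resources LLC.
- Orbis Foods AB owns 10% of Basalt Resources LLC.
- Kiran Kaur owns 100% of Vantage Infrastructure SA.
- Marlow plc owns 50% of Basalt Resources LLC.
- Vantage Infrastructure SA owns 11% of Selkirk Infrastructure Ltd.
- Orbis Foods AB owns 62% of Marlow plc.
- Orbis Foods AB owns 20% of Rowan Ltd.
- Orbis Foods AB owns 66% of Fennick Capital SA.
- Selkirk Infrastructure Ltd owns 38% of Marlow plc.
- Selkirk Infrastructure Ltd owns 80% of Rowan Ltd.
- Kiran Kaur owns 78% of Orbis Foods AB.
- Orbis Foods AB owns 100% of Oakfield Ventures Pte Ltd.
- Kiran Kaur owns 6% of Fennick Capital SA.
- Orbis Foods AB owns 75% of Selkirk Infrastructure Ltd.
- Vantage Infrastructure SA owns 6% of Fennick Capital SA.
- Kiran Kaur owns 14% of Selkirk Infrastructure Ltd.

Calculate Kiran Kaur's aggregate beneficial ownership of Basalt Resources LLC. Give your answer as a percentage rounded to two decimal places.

Kiran reaches Basalt along 8 paths.
Via Orbis → Selkirk: 78% × 75% × 26% = 15.21%.
Via Vantage → Selkirk: 100% × 11% × 26% = 2.86%.
Via Selkirk: 14% × 26% = 3.64%.
Via Orbis → Selkirk → Marlow: 78% × 75% × 38% × 50% = 11.115%.
Via Vantage → Selkirk → Marlow: 100% × 11% × 38% × 50% = 2.09%.
Via Selkirk → Marlow: 14% × 38% × 50% = 2.66%.
Via Orbis → Marlow: 78% × 62% × 50% = 24.18%.
Via Orbis: 78% × 10% = 7.8%.
Total: 15.21% + 2.86% + 3.64% + 11.115% + 2.09% + 2.66% + 24.18% + 7.8% = 69.555%.
Rounded: 69.56%.

69.56%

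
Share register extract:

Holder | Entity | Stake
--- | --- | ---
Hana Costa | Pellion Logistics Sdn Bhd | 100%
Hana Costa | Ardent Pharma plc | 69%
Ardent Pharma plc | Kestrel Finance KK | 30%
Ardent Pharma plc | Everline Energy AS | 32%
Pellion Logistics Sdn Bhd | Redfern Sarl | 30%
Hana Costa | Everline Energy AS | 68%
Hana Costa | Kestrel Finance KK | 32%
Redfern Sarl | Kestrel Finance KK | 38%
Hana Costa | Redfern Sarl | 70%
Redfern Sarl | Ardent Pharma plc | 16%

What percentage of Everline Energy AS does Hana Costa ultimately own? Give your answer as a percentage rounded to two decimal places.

95.20%

Hana reaches Everline along 4 paths.
Via Ardent: 69% × 32% = 22.08%.
Via Redfern → Ardent: 70% × 16% × 32% = 3.584%.
Via Pellion → Redfern → Ardent: 100% × 30% × 16% × 32% = 1.536%.
Direct stake: 68% = 68%.
Total: 22.08% + 3.584% + 1.536% + 68% = 95.2%.
Rounded: 95.20%.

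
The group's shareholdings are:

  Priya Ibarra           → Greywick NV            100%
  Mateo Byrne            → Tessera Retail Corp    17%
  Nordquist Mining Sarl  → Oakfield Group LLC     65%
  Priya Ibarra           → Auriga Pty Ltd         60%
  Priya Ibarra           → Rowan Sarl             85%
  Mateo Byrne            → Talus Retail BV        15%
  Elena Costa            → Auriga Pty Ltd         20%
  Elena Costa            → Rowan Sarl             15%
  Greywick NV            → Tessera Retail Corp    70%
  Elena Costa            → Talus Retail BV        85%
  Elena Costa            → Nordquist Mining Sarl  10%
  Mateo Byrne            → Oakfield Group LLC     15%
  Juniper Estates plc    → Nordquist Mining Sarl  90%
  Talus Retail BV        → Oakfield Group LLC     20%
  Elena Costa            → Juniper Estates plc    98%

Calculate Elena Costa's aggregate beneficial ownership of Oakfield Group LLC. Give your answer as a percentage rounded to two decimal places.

80.83%

Elena reaches Oakfield along 3 paths.
Via Juniper → Nordquist: 98% × 90% × 65% = 57.33%.
Via Nordquist: 10% × 65% = 6.5%.
Via Talus: 85% × 20% = 17%.
Total: 57.33% + 6.5% + 17% = 80.83%.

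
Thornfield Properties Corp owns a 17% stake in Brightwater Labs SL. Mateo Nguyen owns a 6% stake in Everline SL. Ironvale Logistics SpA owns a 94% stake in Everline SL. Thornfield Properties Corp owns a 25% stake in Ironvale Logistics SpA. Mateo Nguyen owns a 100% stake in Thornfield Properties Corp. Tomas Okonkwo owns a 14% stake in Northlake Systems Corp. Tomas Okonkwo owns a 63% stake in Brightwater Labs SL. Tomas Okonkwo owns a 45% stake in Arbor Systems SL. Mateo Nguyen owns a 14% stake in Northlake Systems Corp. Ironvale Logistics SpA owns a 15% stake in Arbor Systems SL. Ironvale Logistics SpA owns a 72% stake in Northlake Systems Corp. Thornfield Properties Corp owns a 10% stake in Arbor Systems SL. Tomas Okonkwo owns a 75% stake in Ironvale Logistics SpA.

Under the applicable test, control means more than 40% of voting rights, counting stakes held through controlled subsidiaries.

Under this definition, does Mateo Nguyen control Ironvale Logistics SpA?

Mateo holds 100% of Thornfield, so Mateo controls Thornfield.
In Ironvale, Mateo's side holds only 25%, not > 40%.
So Mateo does not control Ironvale.

No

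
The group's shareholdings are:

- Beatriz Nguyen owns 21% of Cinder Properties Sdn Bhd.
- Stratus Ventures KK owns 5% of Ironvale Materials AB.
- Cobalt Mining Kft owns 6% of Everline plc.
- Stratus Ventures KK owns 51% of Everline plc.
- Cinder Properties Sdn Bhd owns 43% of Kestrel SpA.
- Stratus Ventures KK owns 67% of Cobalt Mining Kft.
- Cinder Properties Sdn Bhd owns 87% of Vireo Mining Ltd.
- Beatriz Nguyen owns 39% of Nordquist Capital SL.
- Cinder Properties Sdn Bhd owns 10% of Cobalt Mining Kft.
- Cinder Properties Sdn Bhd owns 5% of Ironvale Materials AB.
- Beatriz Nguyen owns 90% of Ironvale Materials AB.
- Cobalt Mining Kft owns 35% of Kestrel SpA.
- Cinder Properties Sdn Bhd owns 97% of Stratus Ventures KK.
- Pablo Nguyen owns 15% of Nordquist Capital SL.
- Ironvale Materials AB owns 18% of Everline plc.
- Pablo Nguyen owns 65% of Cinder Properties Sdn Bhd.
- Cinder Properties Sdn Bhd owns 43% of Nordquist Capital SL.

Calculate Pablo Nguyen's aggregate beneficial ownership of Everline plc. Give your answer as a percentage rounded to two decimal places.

Pablo reaches Everline along 5 paths.
Via Cinder → Ironvale: 65% × 5% × 18% = 0.585%.
Via Cinder → Stratus → Ironvale: 65% × 97% × 5% × 18% = 0.56745%.
Via Cinder → Stratus: 65% × 97% × 51% = 32.1555%.
Via Cinder → Cobalt: 65% × 10% × 6% = 0.39%.
Via Cinder → Stratus → Cobalt: 65% × 97% × 67% × 6% = 2.53461%.
Total: 0.585% + 0.56745% + 32.1555% + 0.39% + 2.53461% = 36.23256%.
Rounded: 36.23%.

36.23%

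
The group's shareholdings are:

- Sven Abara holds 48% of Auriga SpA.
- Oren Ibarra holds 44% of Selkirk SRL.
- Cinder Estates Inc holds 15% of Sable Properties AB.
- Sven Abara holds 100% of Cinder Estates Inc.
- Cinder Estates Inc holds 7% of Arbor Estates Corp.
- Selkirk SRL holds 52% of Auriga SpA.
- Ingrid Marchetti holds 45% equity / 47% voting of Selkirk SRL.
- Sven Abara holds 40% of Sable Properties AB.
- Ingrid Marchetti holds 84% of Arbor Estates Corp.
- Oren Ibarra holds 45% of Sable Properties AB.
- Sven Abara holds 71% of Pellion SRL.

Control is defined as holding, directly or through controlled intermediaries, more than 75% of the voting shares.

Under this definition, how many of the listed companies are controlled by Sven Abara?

Sven holds 100% of Cinder, so Sven controls Cinder.
No other company's threshold is met.
Sven controls 1 company.

1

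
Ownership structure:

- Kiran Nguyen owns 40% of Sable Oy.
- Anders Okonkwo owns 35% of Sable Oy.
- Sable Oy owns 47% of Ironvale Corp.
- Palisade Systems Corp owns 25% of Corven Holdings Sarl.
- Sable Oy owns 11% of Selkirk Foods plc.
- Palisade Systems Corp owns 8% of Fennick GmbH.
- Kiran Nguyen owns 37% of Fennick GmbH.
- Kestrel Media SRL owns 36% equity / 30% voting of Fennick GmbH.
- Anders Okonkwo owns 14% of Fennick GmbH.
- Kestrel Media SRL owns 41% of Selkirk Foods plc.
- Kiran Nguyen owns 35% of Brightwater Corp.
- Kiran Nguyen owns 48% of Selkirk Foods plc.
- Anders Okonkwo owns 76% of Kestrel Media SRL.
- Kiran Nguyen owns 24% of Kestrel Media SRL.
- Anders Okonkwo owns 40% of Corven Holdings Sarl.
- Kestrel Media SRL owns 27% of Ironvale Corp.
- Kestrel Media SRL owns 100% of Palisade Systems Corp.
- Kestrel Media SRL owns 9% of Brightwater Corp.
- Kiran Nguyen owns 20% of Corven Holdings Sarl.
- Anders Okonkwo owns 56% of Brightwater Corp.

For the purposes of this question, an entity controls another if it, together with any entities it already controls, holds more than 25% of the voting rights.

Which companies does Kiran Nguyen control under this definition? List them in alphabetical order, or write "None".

Brightwater Corp, Fennick GmbH, Ironvale Corp, Sable Oy, Selkirk Foods plc

Kiran holds 40% of Sable, so Kiran controls Sable.
Kiran holds 35% of Brightwater, so Kiran controls Brightwater.
Sable holds 47% of Ironvale, so Kiran controls Ironvale.
Kiran holds 37% of Fennick, so Kiran controls Fennick.
Sable and Kiran together hold 11% + 48% = 59% of Selkirk, so Kiran controls Selkirk.
No other company's threshold is met.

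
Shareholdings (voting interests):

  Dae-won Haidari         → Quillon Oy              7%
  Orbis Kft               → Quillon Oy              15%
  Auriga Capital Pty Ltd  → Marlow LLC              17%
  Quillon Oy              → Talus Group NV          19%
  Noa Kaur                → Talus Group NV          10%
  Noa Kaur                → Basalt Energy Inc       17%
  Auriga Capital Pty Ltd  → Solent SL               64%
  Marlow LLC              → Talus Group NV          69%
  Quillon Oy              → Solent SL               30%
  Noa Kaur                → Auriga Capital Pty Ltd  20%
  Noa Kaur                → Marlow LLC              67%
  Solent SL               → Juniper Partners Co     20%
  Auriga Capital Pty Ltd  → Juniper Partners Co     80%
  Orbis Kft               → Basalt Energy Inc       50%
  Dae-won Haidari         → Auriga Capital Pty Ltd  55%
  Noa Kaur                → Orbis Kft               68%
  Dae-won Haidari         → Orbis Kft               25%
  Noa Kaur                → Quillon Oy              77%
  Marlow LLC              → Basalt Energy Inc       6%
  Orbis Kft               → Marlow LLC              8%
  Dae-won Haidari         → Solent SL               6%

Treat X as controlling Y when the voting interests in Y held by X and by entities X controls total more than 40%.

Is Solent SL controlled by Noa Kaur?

Noa holds 68% of Orbis, so Noa controls Orbis.
Orbis and Noa together hold 15% + 77% = 92% of Quillon, so Noa controls Quillon.
Noa and Orbis together hold 67% + 8% = 75% of Marlow, so Noa controls Marlow.
Orbis and Noa and Marlow together hold 50% + 17% + 6% = 73% of Basalt, so Noa controls Basalt.
Marlow and Noa and Quillon together hold 69% + 10% + 19% = 98% of Talus, so Noa controls Talus.
In Solent, Noa's side holds only 30%, not > 40%.
So Noa does not control Solent.

No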